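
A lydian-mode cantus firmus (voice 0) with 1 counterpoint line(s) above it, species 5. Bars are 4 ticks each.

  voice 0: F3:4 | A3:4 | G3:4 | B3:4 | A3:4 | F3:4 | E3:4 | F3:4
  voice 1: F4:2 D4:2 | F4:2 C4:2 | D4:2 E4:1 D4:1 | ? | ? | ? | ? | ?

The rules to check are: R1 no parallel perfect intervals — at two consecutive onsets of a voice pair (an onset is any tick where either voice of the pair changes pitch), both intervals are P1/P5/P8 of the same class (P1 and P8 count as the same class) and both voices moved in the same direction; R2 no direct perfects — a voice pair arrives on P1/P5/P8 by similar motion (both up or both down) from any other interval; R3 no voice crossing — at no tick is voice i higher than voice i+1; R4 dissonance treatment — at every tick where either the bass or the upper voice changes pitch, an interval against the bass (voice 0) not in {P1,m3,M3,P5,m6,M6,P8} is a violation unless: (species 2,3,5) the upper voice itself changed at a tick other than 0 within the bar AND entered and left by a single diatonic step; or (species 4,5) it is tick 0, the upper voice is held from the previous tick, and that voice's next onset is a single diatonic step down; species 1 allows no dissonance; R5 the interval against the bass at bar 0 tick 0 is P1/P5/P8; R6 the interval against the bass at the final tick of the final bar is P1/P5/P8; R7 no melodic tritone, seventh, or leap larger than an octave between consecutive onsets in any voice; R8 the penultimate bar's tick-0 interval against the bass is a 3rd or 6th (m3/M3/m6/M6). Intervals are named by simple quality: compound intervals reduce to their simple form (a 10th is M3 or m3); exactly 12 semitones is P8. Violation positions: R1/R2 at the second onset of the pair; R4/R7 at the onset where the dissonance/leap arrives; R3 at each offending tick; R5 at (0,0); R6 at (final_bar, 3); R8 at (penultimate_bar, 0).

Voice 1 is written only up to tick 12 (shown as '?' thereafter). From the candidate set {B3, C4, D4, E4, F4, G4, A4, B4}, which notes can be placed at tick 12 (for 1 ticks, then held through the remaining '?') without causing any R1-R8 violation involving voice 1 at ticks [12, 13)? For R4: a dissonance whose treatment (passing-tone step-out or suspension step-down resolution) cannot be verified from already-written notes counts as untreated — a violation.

B3: legal
C4: violates R4
D4: legal
E4: violates R4
F4: violates R4
G4: legal
A4: violates R4
B4: violates R2

{B3, D4, G4}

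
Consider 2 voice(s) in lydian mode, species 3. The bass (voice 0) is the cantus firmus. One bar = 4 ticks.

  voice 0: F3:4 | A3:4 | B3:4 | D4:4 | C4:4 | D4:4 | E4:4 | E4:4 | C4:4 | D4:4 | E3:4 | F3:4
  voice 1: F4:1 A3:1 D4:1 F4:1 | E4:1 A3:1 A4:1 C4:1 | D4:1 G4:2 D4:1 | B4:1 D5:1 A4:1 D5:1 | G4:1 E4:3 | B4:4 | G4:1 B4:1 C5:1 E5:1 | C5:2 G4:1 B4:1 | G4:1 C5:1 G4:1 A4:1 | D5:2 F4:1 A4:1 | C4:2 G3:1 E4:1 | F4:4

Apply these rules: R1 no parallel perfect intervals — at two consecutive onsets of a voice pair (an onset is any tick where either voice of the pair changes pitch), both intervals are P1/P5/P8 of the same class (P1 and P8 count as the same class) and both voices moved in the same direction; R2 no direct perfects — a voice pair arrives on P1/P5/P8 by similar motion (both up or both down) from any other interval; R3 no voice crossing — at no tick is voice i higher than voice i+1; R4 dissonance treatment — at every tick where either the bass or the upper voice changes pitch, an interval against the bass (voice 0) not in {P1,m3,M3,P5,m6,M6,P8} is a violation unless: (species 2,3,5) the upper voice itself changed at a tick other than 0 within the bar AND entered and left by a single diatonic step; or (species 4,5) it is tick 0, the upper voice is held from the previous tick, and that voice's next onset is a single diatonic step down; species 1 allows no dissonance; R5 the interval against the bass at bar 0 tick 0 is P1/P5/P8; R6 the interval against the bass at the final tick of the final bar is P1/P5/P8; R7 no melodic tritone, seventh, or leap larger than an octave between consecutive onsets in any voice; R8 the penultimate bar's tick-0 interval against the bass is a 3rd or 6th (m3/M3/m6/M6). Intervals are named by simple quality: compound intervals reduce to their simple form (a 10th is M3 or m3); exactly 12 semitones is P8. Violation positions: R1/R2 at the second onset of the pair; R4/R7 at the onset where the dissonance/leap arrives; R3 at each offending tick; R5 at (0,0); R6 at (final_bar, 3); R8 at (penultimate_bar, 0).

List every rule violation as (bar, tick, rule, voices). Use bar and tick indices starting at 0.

(4, 0, R2, (0, 1))
(8, 0, R1, (0, 1))
(9, 0, R2, (0, 1))
(10, 0, R7, (0,))
(11, 0, R1, (0, 1))

bar 0: v0=F3 v1=F4 downbeat P8
bar 1: v0=A3 v1=E4 downbeat P5
bar 2: v0=B3 v1=D4 downbeat m3
bar 3: v0=D4 v1=B4 downbeat M6
bar 4: v0=C4 v1=G4 downbeat P5
bar 5: v0=D4 v1=B4 downbeat M6
bar 6: v0=E4 v1=G4 downbeat m3
bar 7: v0=E4 v1=C5 downbeat m6
bar 8: v0=C4 v1=G4 downbeat P5
bar 9: v0=D4 v1=D5 downbeat P8
bar 10: v0=E3 v1=C4 downbeat m6
bar 11: v0=F3 v1=F4 downbeat P8
  -> R2 @ bar 4 tick 0 v(0, 1): D4/D5 P8 -> C4/G4 P5 similar
  -> R1 @ bar 8 tick 0 v(0, 1): E4/B4 P5 -> C4/G4 P5 similar
  -> R2 @ bar 9 tick 0 v(0, 1): C4/A4 M6 -> D4/D5 P8 similar
  -> R7 @ bar 10 tick 0 v(0,): D4->E3 leap 10st
  -> R1 @ bar 11 tick 0 v(0, 1): E3/E4 P8 -> F3/F4 P8 similar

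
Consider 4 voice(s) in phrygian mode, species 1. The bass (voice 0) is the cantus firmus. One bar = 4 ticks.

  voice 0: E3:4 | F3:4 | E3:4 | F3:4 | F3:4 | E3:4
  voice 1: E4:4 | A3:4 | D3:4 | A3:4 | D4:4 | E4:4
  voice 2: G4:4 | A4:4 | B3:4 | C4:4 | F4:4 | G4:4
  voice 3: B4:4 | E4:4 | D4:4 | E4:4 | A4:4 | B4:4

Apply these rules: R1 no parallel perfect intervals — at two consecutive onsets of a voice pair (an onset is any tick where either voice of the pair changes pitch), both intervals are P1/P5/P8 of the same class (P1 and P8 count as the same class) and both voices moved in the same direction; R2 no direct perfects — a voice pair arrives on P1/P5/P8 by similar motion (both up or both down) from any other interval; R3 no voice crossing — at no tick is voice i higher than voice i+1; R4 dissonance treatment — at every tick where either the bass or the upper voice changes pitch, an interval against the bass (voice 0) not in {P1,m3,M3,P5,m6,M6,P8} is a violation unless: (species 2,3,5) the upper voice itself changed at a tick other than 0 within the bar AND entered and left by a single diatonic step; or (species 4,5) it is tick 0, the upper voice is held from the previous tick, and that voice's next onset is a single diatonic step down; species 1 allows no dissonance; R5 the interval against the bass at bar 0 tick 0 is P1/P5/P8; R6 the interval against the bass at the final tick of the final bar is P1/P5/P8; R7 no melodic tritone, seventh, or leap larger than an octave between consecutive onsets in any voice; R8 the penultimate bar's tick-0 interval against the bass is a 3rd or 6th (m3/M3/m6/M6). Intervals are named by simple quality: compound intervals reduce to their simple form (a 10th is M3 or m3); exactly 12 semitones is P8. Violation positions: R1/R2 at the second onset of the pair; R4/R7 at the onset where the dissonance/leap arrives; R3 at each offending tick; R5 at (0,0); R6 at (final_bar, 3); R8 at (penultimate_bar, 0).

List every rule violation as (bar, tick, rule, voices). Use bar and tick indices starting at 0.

(0, 0, R5, (0, 2))
(1, 0, R1, (1, 3))
(1, 0, R3, (2, 3))
(1, 0, R4, (0, 3))
(1, 1, R3, (2, 3))
(1, 2, R3, (2, 3))
(1, 3, R3, (2, 3))
(2, 0, R2, (0, 2))
(2, 0, R2, (1, 3))
(2, 0, R3, (0, 1))
(2, 0, R4, (0, 1))
(2, 0, R4, (0, 3))
(2, 0, R7, (2,))
(2, 1, R3, (0, 1))
(2, 2, R3, (0, 1))
(2, 3, R3, (0, 1))
(3, 0, R1, (0, 2))
(3, 0, R2, (1, 3))
(3, 0, R4, (0, 3))
(4, 0, R1, (1, 3))
(4, 0, R8, (0, 2))
(5, 0, R1, (1, 3))
(5, 3, R6, (0, 2))

bar 0: v0=E3 v1=E4 v2=G4 v3=B4 downbeat P5
bar 1: v0=F3 v1=A3 v2=A4 v3=E4 downbeat M7
bar 2: v0=E3 v1=D3 v2=B3 v3=D4 downbeat m7
bar 3: v0=F3 v1=A3 v2=C4 v3=E4 downbeat M7
bar 4: v0=F3 v1=D4 v2=F4 v3=A4 downbeat M3
bar 5: v0=E3 v1=E4 v2=G4 v3=B4 downbeat P5
  -> R5 @ bar 0 tick 0 v(0, 2): opens on m3
  -> R1 @ bar 1 tick 0 v(1, 3): E4/B4 P5 -> A3/E4 P5 similar
  -> R3 @ bar 1 tick 0 v(2, 3): A4 above E4
  -> R4 @ bar 1 tick 0 v(0, 3): F3/E4 M7 untreated
  -> R3 @ bar 1 tick 1 v(2, 3): A4 above E4
  -> R3 @ bar 1 tick 2 v(2, 3): A4 above E4
  -> R3 @ bar 1 tick 3 v(2, 3): A4 above E4
  -> R2 @ bar 2 tick 0 v(0, 2): F3/A4 M3 -> E3/B3 P5 similar
  -> R2 @ bar 2 tick 0 v(1, 3): A3/E4 P5 -> D3/D4 P8 similar
  -> R3 @ bar 2 tick 0 v(0, 1): E3 above D3
  -> R4 @ bar 2 tick 0 v(0, 1): E3/D3 M2 untreated
  -> R4 @ bar 2 tick 0 v(0, 3): E3/D4 m7 untreated
  -> R7 @ bar 2 tick 0 v(2,): A4->B3 leap 10st
  -> R3 @ bar 2 tick 1 v(0, 1): E3 above D3
  -> R3 @ bar 2 tick 2 v(0, 1): E3 above D3
  -> R3 @ bar 2 tick 3 v(0, 1): E3 above D3
  -> R1 @ bar 3 tick 0 v(0, 2): E3/B3 P5 -> F3/C4 P5 similar
  -> R2 @ bar 3 tick 0 v(1, 3): D3/D4 P8 -> A3/E4 P5 similar
  -> R4 @ bar 3 tick 0 v(0, 3): F3/E4 M7 untreated
  -> R1 @ bar 4 tick 0 v(1, 3): A3/E4 P5 -> D4/A4 P5 similar
  -> R8 @ bar 4 tick 0 v(0, 2): penult P8 not 3rd/6th
  -> R1 @ bar 5 tick 0 v(1, 3): D4/A4 P5 -> E4/B4 P5 similar
  -> R6 @ bar 5 tick 3 v(0, 2): closes on m3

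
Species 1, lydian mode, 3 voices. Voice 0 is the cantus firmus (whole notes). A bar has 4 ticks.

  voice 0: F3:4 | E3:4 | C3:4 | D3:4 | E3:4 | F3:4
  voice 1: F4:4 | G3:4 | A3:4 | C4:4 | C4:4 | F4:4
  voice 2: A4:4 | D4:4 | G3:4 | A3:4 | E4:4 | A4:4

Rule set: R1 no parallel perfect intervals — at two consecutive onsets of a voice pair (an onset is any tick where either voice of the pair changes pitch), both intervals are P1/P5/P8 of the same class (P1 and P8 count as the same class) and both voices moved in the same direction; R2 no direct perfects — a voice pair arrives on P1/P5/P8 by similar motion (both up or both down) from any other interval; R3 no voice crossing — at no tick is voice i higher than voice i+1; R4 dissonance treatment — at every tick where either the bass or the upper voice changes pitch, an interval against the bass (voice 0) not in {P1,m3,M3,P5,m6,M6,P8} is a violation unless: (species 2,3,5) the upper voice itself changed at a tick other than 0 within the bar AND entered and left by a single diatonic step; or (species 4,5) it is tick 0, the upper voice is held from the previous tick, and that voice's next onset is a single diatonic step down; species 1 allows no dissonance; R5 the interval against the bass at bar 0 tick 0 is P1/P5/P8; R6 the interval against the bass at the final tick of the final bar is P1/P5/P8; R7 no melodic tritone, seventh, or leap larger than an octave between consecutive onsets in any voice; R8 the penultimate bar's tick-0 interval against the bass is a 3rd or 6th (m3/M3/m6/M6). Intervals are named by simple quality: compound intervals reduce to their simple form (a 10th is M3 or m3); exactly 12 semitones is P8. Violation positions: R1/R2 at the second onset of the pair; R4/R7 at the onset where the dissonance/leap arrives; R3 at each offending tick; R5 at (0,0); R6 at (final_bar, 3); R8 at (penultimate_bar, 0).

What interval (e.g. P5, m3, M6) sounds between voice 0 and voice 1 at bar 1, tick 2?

voice 0=E3 voice 1=G3 -> m3

m3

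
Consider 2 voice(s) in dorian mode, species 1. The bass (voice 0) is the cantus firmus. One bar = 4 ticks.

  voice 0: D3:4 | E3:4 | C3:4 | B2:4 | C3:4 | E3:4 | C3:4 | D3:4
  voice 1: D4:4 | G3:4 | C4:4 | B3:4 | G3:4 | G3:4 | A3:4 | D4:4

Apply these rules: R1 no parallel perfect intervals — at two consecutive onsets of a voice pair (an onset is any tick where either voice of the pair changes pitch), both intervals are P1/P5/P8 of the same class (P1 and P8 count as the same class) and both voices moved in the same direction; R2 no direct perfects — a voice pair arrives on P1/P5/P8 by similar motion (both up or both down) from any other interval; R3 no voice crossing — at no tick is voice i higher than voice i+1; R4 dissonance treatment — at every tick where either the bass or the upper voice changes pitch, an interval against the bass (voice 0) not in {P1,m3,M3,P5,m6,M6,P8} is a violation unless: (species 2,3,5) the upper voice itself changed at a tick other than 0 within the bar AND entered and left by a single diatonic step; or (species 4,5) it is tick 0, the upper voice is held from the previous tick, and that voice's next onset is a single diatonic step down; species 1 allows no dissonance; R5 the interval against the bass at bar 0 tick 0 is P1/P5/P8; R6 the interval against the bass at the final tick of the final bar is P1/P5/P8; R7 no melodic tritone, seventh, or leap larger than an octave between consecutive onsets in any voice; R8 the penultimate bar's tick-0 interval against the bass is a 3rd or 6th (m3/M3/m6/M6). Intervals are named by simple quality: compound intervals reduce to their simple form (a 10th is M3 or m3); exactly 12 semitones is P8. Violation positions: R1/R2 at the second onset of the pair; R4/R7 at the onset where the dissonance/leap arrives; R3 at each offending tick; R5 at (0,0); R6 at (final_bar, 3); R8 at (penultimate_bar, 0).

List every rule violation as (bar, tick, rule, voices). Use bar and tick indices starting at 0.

bar 0: v0=D3 v1=D4 downbeat P8
bar 1: v0=E3 v1=G3 downbeat m3
bar 2: v0=C3 v1=C4 downbeat P8
bar 3: v0=B2 v1=B3 downbeat P8
bar 4: v0=C3 v1=G3 downbeat P5
bar 5: v0=E3 v1=G3 downbeat m3
bar 6: v0=C3 v1=A3 downbeat M6
bar 7: v0=D3 v1=D4 downbeat P8
  -> R1 @ bar 3 tick 0 v(0, 1): C3/C4 P8 -> B2/B3 P8 similar
  -> R2 @ bar 7 tick 0 v(0, 1): C3/A3 M6 -> D3/D4 P8 similar

(3, 0, R1, (0, 1))
(7, 0, R2, (0, 1))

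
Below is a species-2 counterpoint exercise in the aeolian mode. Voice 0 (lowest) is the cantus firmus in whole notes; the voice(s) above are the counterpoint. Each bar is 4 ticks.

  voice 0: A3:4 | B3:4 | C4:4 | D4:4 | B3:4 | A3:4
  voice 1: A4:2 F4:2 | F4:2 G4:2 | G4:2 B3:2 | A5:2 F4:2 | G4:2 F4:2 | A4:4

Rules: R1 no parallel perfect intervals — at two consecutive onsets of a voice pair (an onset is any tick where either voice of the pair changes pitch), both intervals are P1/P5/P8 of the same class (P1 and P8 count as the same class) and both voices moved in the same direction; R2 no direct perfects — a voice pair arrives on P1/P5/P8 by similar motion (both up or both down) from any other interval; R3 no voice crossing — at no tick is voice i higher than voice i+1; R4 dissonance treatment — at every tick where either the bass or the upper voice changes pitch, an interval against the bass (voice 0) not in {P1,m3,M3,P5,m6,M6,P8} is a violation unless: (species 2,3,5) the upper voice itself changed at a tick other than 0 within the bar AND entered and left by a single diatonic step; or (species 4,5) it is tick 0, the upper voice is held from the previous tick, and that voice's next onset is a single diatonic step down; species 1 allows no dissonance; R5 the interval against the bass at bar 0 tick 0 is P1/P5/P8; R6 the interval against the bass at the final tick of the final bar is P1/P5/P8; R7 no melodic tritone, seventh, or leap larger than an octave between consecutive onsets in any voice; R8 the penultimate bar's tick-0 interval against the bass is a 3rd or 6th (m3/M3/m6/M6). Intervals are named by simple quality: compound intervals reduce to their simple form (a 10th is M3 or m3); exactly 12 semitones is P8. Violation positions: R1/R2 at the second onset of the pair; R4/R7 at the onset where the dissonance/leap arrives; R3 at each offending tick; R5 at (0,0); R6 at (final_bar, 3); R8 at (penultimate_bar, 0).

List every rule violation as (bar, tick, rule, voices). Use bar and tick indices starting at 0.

bar 0: v0=A3 v1=A4 downbeat P8
bar 1: v0=B3 v1=F4 downbeat TT
bar 2: v0=C4 v1=G4 downbeat P5
bar 3: v0=D4 v1=A5 downbeat P5
bar 4: v0=B3 v1=G4 downbeat m6
bar 5: v0=A3 v1=A4 downbeat P8
  -> R4 @ bar 1 tick 0 v(0, 1): B3/F4 TT untreated
  -> R3 @ bar 2 tick 2 v(0, 1): C4 above B3
  -> R4 @ bar 2 tick 2 v(0, 1): C4/B3 m2 untreated
  -> R3 @ bar 2 tick 3 v(0, 1): C4 above B3
  -> R2 @ bar 3 tick 0 v(0, 1): C4/B3 m2 -> D4/A5 P5 similar
  -> R7 @ bar 3 tick 0 v(1,): B3->A5 leap 22st
  -> R7 @ bar 3 tick 2 v(1,): A5->F4 leap 16st
  -> R4 @ bar 4 tick 2 v(0, 1): B3/F4 TT untreated

(1, 0, R4, (0, 1))
(2, 2, R3, (0, 1))
(2, 2, R4, (0, 1))
(2, 3, R3, (0, 1))
(3, 0, R2, (0, 1))
(3, 0, R7, (1,))
(3, 2, R7, (1,))
(4, 2, R4, (0, 1))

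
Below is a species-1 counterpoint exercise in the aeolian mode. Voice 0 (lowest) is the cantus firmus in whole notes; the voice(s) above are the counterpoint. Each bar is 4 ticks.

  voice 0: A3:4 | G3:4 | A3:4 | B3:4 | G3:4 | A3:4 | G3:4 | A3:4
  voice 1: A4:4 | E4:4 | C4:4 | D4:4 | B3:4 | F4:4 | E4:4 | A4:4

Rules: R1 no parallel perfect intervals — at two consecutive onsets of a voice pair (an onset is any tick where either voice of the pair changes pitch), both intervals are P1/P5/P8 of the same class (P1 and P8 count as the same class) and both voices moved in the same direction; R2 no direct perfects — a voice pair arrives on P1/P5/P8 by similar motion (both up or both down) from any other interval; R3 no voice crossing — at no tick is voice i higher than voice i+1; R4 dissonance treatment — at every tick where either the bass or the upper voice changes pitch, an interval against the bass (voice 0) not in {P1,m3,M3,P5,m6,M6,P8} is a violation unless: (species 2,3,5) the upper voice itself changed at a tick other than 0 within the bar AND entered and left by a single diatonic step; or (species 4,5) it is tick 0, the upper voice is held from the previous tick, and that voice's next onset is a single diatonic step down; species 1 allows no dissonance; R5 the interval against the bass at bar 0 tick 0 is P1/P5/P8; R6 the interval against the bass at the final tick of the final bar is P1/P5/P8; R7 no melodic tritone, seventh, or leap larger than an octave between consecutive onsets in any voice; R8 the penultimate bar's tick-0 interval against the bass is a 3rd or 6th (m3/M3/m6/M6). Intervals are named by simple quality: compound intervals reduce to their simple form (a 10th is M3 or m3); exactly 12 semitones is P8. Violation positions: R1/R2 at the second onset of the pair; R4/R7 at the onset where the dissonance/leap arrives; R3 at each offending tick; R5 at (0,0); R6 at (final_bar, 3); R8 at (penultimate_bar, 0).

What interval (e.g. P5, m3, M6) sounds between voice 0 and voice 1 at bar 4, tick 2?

M3

voice 0=G3 voice 1=B3 -> M3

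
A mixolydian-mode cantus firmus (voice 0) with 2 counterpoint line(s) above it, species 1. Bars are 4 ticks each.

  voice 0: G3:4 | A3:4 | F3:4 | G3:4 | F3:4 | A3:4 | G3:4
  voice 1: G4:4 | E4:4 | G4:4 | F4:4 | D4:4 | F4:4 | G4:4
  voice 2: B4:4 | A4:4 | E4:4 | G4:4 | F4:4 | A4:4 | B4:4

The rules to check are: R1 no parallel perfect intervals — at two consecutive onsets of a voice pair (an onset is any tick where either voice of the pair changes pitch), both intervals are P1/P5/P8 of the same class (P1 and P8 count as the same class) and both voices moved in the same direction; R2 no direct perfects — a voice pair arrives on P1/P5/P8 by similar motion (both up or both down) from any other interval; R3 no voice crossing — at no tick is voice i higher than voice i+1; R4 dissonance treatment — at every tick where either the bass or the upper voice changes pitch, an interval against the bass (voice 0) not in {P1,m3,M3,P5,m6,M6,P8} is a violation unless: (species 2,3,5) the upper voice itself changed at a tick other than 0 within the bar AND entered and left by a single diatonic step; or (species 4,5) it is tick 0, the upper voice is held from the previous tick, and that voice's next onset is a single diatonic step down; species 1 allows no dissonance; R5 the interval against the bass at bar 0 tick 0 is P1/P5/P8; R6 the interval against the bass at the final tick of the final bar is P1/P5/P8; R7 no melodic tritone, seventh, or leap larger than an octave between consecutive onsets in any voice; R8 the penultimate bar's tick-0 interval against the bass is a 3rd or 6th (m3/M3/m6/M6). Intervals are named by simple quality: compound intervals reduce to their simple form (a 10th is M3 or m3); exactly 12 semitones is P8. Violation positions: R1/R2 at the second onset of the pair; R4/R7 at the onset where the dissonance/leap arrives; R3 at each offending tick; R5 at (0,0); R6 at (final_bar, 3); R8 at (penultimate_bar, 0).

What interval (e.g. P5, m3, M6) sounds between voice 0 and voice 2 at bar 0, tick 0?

voice 0=G3 voice 2=B4 -> M3

M3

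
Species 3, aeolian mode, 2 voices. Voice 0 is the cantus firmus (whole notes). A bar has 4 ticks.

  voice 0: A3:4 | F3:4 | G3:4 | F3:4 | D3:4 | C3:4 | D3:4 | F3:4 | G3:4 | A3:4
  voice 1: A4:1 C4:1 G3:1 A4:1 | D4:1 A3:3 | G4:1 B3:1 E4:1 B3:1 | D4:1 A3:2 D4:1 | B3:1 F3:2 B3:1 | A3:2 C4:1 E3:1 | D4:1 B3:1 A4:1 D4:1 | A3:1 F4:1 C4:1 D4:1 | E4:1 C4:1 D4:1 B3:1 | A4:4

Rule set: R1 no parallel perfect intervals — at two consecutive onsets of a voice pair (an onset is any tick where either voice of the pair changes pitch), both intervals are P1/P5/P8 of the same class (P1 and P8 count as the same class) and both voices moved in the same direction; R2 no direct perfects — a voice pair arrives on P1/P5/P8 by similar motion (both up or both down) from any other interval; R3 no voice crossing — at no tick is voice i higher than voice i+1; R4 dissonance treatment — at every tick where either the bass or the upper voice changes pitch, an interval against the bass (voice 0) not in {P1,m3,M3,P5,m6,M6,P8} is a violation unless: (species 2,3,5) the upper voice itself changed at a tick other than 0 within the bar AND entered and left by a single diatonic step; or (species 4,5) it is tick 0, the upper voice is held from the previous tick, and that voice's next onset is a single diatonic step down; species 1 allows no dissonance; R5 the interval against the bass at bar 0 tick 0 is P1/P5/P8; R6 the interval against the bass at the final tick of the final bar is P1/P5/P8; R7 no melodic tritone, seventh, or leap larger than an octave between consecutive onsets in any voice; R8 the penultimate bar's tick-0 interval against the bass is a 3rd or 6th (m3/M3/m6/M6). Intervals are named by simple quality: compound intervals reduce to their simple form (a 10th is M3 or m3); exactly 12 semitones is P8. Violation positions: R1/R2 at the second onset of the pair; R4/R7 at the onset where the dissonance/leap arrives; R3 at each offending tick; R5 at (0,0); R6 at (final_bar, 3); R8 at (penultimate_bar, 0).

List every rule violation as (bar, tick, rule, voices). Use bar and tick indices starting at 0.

bar 0: v0=A3 v1=A4 downbeat P8
bar 1: v0=F3 v1=D4 downbeat M6
bar 2: v0=G3 v1=G4 downbeat P8
bar 3: v0=F3 v1=D4 downbeat M6
bar 4: v0=D3 v1=B3 downbeat M6
bar 5: v0=C3 v1=A3 downbeat M6
bar 6: v0=D3 v1=D4 downbeat P8
bar 7: v0=F3 v1=A3 downbeat M3
bar 8: v0=G3 v1=E4 downbeat M6
bar 9: v0=A3 v1=A4 downbeat P8
  -> R3 @ bar 0 tick 2 v(0, 1): A3 above G3
  -> R4 @ bar 0 tick 2 v(0, 1): A3/G3 M2 untreated
  -> R7 @ bar 0 tick 3 v(1,): G3->A4 leap 14st
  -> R2 @ bar 2 tick 0 v(0, 1): F3/A3 M3 -> G3/G4 P8 similar
  -> R7 @ bar 2 tick 0 v(1,): A3->G4 leap 10st
  -> R7 @ bar 4 tick 1 v(1,): B3->F3 leap 6st
  -> R7 @ bar 4 tick 3 v(1,): F3->B3 leap 6st
  -> R2 @ bar 6 tick 0 v(0, 1): C3/E3 M3 -> D3/D4 P8 similar
  -> R7 @ bar 6 tick 0 v(1,): E3->D4 leap 10st
  -> R7 @ bar 6 tick 2 v(1,): B3->A4 leap 10st
  -> R4 @ bar 8 tick 1 v(0, 1): G3/C4 P4 untreated
  -> R2 @ bar 9 tick 0 v(0, 1): G3/B3 M3 -> A3/A4 P8 similar
  -> R7 @ bar 9 tick 0 v(1,): B3->A4 leap 10st

(0, 2, R3, (0, 1))
(0, 2, R4, (0, 1))
(0, 3, R7, (1,))
(2, 0, R2, (0, 1))
(2, 0, R7, (1,))
(4, 1, R7, (1,))
(4, 3, R7, (1,))
(6, 0, R2, (0, 1))
(6, 0, R7, (1,))
(6, 2, R7, (1,))
(8, 1, R4, (0, 1))
(9, 0, R2, (0, 1))
(9, 0, R7, (1,))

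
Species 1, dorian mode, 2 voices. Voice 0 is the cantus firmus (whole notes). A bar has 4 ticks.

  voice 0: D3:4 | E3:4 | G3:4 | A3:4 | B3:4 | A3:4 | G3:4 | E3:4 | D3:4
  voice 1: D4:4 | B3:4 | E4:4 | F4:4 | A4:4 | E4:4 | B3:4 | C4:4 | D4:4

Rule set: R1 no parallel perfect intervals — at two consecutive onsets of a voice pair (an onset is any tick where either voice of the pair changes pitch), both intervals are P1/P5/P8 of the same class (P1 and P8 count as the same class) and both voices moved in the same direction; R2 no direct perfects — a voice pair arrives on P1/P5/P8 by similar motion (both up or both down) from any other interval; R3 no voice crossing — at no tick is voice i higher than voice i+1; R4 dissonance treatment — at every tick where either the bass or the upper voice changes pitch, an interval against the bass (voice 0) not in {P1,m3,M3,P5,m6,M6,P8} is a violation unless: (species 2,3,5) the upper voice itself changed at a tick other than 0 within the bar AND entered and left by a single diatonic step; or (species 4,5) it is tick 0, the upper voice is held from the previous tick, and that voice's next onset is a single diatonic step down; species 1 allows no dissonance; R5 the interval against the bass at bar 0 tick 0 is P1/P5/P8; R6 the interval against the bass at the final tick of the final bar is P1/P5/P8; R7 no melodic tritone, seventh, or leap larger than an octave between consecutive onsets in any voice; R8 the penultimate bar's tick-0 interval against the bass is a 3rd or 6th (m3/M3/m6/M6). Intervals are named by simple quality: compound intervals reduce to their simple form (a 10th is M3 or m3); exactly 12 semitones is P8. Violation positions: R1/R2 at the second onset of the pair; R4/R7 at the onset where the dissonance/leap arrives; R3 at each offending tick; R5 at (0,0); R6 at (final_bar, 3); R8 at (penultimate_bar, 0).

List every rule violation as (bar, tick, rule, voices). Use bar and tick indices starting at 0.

(4, 0, R4, (0, 1))
(5, 0, R2, (0, 1))

bar 0: v0=D3 v1=D4 downbeat P8
bar 1: v0=E3 v1=B3 downbeat P5
bar 2: v0=G3 v1=E4 downbeat M6
bar 3: v0=A3 v1=F4 downbeat m6
bar 4: v0=B3 v1=A4 downbeat m7
bar 5: v0=A3 v1=E4 downbeat P5
bar 6: v0=G3 v1=B3 downbeat M3
bar 7: v0=E3 v1=C4 downbeat m6
bar 8: v0=D3 v1=D4 downbeat P8
  -> R4 @ bar 4 tick 0 v(0, 1): B3/A4 m7 untreated
  -> R2 @ bar 5 tick 0 v(0, 1): B3/A4 m7 -> A3/E4 P5 similar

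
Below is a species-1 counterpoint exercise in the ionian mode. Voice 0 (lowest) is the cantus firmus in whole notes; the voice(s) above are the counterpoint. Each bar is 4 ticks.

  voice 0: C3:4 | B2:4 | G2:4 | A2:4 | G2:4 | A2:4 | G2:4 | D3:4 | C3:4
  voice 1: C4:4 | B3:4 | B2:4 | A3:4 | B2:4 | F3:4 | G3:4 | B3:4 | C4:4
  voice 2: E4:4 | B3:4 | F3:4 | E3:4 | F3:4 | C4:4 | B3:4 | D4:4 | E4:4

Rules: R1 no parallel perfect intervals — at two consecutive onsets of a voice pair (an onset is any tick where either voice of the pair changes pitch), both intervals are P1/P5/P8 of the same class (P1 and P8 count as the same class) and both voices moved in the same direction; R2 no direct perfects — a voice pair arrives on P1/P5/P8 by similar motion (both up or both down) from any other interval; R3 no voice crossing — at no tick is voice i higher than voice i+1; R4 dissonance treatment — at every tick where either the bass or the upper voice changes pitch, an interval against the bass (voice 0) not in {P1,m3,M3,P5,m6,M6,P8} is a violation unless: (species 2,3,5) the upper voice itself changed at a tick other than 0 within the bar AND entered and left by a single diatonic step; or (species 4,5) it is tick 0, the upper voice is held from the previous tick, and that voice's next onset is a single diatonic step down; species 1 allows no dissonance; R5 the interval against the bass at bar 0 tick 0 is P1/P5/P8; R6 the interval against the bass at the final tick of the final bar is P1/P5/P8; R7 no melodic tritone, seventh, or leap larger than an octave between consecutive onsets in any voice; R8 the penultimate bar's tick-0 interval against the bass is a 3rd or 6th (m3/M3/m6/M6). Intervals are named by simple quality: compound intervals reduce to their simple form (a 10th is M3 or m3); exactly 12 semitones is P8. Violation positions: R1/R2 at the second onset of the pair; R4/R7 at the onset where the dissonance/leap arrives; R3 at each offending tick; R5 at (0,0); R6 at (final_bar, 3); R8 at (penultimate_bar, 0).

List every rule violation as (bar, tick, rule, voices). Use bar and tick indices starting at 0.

(0, 0, R5, (0, 2))
(1, 0, R1, (0, 1))
(1, 0, R2, (0, 2))
(1, 0, R2, (1, 2))
(2, 0, R4, (0, 2))
(2, 0, R7, (2,))
(3, 0, R2, (0, 1))
(3, 0, R3, (1, 2))
(3, 0, R7, (1,))
(3, 1, R3, (1, 2))
(3, 2, R3, (1, 2))
(3, 3, R3, (1, 2))
(4, 0, R4, (0, 2))
(4, 0, R7, (1,))
(5, 0, R2, (1, 2))
(5, 0, R7, (1,))
(7, 0, R2, (0, 2))
(7, 0, R8, (0, 2))
(8, 3, R6, (0, 2))

bar 0: v0=C3 v1=C4 v2=E4 downbeat M3
bar 1: v0=B2 v1=B3 v2=B3 downbeat P8
bar 2: v0=G2 v1=B2 v2=F3 downbeat m7
bar 3: v0=A2 v1=A3 v2=E3 downbeat P5
bar 4: v0=G2 v1=B2 v2=F3 downbeat m7
bar 5: v0=A2 v1=F3 v2=C4 downbeat m3
bar 6: v0=G2 v1=G3 v2=B3 downbeat M3
bar 7: v0=D3 v1=B3 v2=D4 downbeat P8
bar 8: v0=C3 v1=C4 v2=E4 downbeat M3
  -> R5 @ bar 0 tick 0 v(0, 2): opens on M3
  -> R1 @ bar 1 tick 0 v(0, 1): C3/C4 P8 -> B2/B3 P8 similar
  -> R2 @ bar 1 tick 0 v(0, 2): C3/E4 M3 -> B2/B3 P8 similar
  -> R2 @ bar 1 tick 0 v(1, 2): C4/E4 M3 -> B3/B3 P1 similar
  -> R4 @ bar 2 tick 0 v(0, 2): G2/F3 m7 untreated
  -> R7 @ bar 2 tick 0 v(2,): B3->F3 leap 6st
  -> R2 @ bar 3 tick 0 v(0, 1): G2/B2 M3 -> A2/A3 P8 similar
  -> R3 @ bar 3 tick 0 v(1, 2): A3 above E3
  -> R7 @ bar 3 tick 0 v(1,): B2->A3 leap 10st
  -> R3 @ bar 3 tick 1 v(1, 2): A3 above E3
  -> R3 @ bar 3 tick 2 v(1, 2): A3 above E3
  -> R3 @ bar 3 tick 3 v(1, 2): A3 above E3
  -> R4 @ bar 4 tick 0 v(0, 2): G2/F3 m7 untreated
  -> R7 @ bar 4 tick 0 v(1,): A3->B2 leap 10st
  -> R2 @ bar 5 tick 0 v(1, 2): B2/F3 TT -> F3/C4 P5 similar
  -> R7 @ bar 5 tick 0 v(1,): B2->F3 leap 6st
  -> R2 @ bar 7 tick 0 v(0, 2): G2/B3 M3 -> D3/D4 P8 similar
  -> R8 @ bar 7 tick 0 v(0, 2): penult P8 not 3rd/6th
  -> R6 @ bar 8 tick 3 v(0, 2): closes on M3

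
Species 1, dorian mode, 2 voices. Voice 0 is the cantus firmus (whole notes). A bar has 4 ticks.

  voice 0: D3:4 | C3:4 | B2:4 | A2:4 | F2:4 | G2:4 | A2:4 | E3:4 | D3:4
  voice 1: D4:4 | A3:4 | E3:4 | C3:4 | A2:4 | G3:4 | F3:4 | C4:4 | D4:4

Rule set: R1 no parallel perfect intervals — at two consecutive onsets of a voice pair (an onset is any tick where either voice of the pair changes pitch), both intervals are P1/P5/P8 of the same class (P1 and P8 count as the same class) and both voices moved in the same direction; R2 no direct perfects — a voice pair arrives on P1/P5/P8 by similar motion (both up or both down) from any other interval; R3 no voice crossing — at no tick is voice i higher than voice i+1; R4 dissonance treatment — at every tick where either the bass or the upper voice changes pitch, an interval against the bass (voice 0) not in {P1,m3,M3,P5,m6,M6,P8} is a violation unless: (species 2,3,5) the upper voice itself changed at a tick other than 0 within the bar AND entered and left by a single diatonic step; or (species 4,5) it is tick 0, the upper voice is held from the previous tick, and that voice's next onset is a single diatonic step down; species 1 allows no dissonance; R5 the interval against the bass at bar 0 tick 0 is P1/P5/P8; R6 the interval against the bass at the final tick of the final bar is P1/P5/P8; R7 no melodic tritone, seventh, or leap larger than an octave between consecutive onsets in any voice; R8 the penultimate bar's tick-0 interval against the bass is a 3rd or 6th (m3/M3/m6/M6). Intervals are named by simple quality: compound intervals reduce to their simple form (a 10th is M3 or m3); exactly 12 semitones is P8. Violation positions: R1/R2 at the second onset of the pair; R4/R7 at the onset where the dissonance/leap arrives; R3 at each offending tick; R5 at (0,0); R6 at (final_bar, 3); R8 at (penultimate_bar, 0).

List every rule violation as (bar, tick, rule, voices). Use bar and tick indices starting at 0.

(2, 0, R4, (0, 1))
(5, 0, R2, (0, 1))
(5, 0, R7, (1,))

bar 0: v0=D3 v1=D4 downbeat P8
bar 1: v0=C3 v1=A3 downbeat M6
bar 2: v0=B2 v1=E3 downbeat P4
bar 3: v0=A2 v1=C3 downbeat m3
bar 4: v0=F2 v1=A2 downbeat M3
bar 5: v0=G2 v1=G3 downbeat P8
bar 6: v0=A2 v1=F3 downbeat m6
bar 7: v0=E3 v1=C4 downbeat m6
bar 8: v0=D3 v1=D4 downbeat P8
  -> R4 @ bar 2 tick 0 v(0, 1): B2/E3 P4 untreated
  -> R2 @ bar 5 tick 0 v(0, 1): F2/A2 M3 -> G2/G3 P8 similar
  -> R7 @ bar 5 tick 0 v(1,): A2->G3 leap 10st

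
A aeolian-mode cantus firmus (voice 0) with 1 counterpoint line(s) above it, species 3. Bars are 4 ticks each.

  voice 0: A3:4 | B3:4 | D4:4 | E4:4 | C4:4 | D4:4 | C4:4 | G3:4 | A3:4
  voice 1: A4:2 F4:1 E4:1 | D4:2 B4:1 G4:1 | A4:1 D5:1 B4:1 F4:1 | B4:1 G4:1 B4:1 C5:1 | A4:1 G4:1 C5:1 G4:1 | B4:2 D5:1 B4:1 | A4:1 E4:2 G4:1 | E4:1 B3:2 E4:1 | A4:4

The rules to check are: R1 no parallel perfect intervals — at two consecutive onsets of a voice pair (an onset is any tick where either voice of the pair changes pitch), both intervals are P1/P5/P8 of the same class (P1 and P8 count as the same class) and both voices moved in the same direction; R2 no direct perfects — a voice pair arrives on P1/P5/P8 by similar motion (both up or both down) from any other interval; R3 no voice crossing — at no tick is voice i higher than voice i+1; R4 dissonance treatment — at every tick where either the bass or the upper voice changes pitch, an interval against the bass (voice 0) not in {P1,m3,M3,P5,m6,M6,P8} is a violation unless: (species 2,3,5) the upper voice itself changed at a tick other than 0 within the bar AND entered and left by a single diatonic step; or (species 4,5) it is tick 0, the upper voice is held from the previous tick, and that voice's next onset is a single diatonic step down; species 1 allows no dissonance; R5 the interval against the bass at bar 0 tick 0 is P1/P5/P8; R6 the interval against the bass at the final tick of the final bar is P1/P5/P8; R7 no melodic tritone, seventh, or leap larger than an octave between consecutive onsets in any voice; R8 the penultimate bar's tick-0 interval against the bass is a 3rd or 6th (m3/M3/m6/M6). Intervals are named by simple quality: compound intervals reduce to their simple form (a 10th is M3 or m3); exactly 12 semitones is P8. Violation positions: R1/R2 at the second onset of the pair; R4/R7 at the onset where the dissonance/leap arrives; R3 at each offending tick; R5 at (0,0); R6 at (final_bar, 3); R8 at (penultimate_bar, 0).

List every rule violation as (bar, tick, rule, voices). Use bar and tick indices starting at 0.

bar 0: v0=A3 v1=A4 downbeat P8
bar 1: v0=B3 v1=D4 downbeat m3
bar 2: v0=D4 v1=A4 downbeat P5
bar 3: v0=E4 v1=B4 downbeat P5
bar 4: v0=C4 v1=A4 downbeat M6
bar 5: v0=D4 v1=B4 downbeat M6
bar 6: v0=C4 v1=A4 downbeat M6
bar 7: v0=G3 v1=E4 downbeat M6
bar 8: v0=A3 v1=A4 downbeat P8
  -> R2 @ bar 2 tick 0 v(0, 1): B3/G4 m6 -> D4/A4 P5 similar
  -> R7 @ bar 2 tick 3 v(1,): B4->F4 leap 6st
  -> R2 @ bar 3 tick 0 v(0, 1): D4/F4 m3 -> E4/B4 P5 similar
  -> R7 @ bar 3 tick 0 v(1,): F4->B4 leap 6st
  -> R2 @ bar 8 tick 0 v(0, 1): G3/E4 M6 -> A3/A4 P8 similar

(2, 0, R2, (0, 1))
(2, 3, R7, (1,))
(3, 0, R2, (0, 1))
(3, 0, R7, (1,))
(8, 0, R2, (0, 1))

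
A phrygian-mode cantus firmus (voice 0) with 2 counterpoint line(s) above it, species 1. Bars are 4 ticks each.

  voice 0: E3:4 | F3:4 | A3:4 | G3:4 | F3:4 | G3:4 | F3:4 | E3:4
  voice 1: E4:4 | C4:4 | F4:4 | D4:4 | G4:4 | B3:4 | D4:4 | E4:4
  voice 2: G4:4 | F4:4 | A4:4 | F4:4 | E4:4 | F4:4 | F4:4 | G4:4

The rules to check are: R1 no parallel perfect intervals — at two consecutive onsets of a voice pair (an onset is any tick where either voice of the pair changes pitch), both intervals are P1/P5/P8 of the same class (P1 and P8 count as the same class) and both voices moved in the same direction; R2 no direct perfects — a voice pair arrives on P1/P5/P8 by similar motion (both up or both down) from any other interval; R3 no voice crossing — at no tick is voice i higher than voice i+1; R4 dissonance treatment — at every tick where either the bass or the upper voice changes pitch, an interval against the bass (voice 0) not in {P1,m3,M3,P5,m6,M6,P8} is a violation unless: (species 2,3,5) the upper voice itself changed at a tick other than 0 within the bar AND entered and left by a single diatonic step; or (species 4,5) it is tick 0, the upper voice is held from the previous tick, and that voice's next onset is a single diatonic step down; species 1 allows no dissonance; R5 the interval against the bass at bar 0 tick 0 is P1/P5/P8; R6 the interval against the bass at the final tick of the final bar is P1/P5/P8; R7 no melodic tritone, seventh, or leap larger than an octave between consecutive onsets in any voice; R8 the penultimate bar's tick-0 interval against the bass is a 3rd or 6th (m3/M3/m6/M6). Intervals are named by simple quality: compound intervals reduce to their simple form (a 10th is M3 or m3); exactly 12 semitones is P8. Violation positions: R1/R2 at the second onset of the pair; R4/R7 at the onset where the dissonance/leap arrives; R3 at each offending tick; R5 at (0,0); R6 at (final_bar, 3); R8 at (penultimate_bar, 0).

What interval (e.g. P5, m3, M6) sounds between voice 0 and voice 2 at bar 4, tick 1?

voice 0=F3 voice 2=E4 -> M7

M7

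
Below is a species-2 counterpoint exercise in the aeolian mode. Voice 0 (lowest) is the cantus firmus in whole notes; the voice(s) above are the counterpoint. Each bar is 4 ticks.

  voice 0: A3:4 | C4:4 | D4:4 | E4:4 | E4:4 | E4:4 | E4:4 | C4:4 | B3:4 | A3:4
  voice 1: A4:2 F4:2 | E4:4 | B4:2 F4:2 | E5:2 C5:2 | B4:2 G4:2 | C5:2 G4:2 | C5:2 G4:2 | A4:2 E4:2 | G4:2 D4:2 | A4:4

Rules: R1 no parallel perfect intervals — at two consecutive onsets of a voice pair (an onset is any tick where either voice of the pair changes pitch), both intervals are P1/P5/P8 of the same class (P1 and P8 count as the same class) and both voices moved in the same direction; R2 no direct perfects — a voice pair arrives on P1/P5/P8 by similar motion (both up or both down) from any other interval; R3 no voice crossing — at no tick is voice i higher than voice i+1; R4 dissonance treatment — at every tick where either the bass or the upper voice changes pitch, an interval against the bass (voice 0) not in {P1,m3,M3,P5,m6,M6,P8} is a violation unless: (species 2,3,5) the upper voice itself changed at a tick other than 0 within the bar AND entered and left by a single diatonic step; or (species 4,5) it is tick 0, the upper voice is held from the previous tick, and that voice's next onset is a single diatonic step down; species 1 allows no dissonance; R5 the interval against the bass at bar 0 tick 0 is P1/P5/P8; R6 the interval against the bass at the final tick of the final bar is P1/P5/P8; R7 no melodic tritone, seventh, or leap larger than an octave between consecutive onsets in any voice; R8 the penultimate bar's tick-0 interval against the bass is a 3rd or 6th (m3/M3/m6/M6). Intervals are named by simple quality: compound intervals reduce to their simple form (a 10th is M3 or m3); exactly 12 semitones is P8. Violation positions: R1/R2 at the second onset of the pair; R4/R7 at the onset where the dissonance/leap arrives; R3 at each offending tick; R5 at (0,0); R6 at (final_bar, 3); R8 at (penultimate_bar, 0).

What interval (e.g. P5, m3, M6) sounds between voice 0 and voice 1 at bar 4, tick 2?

voice 0=E4 voice 1=G4 -> m3

m3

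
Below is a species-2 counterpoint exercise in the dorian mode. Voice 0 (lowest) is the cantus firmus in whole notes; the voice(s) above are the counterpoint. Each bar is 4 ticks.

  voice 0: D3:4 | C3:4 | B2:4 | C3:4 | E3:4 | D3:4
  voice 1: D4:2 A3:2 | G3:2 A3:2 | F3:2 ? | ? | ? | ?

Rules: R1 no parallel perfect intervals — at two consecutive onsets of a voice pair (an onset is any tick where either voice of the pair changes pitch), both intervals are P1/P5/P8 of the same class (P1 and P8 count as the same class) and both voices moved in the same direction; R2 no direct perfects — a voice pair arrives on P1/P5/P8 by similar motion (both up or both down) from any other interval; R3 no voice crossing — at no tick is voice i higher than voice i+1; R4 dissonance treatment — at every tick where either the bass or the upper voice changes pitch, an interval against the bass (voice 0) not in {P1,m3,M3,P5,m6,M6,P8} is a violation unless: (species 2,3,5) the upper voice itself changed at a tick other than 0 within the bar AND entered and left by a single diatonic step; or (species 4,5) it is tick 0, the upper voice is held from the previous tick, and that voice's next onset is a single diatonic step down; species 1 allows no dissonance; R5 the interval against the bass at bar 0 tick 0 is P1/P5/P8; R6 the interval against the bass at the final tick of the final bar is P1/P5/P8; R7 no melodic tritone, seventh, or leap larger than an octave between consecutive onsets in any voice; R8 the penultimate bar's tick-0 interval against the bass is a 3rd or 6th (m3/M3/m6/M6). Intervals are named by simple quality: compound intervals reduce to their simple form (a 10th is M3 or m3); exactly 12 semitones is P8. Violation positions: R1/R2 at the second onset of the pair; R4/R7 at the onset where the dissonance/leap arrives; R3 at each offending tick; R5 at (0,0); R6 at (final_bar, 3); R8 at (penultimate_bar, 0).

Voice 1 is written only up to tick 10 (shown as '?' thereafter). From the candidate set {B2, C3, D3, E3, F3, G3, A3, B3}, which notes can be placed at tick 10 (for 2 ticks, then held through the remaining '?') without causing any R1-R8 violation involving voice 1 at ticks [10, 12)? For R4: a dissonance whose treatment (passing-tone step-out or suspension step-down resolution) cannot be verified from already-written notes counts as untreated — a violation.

{D3, F3, G3}

B2: violates R7
C3: violates R4
D3: legal
E3: violates R4
F3: legal
G3: legal
A3: violates R4
B3: violates R7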